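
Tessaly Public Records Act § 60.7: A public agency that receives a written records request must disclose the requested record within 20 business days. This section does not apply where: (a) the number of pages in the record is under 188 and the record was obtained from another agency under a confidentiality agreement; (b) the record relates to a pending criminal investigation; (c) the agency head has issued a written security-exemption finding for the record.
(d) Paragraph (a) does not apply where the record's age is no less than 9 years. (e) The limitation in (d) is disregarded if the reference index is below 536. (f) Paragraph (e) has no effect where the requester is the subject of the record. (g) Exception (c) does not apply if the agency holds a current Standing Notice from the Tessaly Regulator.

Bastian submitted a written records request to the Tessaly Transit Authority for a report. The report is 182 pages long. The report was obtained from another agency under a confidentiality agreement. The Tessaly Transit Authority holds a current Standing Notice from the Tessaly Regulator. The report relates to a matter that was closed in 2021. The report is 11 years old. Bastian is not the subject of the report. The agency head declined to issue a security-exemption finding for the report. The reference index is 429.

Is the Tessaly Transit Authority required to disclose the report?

Exception (a)'s conditions are all satisfied: the number of pages in the record is 182, under the 188 limit; the report was obtained under a confidentiality agreement. As to paragraphs (d)–(f): (d) operates (the record's age is 11 years, meeting the 9 years threshold), but yields to (e): (e) operates against (d): the reference index is 429, below the 536 limit. (f) does not operate here (Bastian is not the subject of the report), so (e) stands. So (a) applies.
Exception (b) fails — the report relates to a closed matter.
Exception (c) does not apply: the agency head declined to issue a security-exemption finding.

No — exception (a) applies; the Tessaly Transit Authority is not required to disclose the report.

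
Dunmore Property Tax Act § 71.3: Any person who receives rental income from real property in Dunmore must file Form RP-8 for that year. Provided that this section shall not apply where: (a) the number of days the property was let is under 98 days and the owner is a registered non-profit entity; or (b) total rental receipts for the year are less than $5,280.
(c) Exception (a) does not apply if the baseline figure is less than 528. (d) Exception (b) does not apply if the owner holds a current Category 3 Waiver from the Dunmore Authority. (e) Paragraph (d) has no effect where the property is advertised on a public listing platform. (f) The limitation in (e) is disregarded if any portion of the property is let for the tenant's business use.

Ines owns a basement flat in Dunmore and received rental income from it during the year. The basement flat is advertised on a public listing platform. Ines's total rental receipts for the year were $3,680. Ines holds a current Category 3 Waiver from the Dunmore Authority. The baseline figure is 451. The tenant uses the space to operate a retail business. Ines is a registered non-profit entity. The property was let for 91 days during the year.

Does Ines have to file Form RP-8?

Yes — Ines must file Form RP-8.

Exception (a) is satisfied on its face — the number of days the property was let is 91 days, under the 98 days limit; Ines is a registered non-profit. However, paragraph (c) must be considered: (c) operates — the baseline figure is 451, less than the 528 limit. So (a) is unavailable.
All of (b)'s requirements are met (total rental receipts for the year are $3,680, less than the $5,280 limit). But applying paragraphs (d)–(f): (d) applies — a current Category 3 Waiver is held. (e) is triggered (the property is publicly advertised), but is displaced by (f): (f) is triggered — the space is let for business use. (b) is therefore removed.
No exception is made out. Ines falls within the general rule.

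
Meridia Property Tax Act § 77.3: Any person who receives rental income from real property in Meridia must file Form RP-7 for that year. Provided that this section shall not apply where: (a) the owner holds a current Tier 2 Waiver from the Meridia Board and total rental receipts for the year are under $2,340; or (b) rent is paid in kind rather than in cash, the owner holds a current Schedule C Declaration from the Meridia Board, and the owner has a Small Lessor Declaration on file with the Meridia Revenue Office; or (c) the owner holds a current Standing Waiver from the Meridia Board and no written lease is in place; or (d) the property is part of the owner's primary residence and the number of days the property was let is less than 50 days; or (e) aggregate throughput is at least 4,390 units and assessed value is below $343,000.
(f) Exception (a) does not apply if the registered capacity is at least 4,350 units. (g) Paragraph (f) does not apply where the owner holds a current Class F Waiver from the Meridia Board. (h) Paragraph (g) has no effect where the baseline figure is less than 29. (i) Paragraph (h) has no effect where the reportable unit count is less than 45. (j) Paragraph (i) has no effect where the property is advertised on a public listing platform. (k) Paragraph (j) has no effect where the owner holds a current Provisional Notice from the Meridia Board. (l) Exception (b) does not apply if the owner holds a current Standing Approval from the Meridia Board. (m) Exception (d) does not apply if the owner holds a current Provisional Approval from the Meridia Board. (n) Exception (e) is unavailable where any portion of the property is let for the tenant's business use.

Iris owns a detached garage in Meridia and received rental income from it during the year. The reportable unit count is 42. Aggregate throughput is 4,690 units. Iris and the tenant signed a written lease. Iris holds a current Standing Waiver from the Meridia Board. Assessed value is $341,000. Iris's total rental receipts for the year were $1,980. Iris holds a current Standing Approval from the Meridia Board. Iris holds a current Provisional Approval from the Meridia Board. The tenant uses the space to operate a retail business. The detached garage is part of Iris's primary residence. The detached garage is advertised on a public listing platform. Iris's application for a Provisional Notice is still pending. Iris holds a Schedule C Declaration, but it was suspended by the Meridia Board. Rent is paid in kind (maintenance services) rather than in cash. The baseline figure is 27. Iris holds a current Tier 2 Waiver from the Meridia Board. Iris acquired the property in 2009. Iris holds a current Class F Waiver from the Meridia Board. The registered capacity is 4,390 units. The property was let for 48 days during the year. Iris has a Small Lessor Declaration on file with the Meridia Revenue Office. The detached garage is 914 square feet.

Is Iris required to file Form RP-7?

Yes — Iris must file Form RP-7.

All of (a)'s requirements are met (a current Tier 2 Waiver is held; total rental receipts for the year are $1,980, under the $2,340 limit). But applying paragraphs (f)–(k): (f) operates against (a): the registered capacity is 4,390 units, meeting the 4,350 units threshold. (g) is engaged (a current Class F Waiver is held), but yields to (h): (h) operates — the baseline figure is 27, less than the 29 limit. (i) would limit (h) — the reportable unit count is 42, less than the 45 limit — but (j) sets (i) aside: (j) applies — the property is publicly advertised. (k) does not operate here (there is no Provisional Notice in force), so (j) stands. So (a) is unavailable.
Exception (b) does not apply: there is no Schedule C Declaration in force.
Exception (c) fails — a written lease is in place.
All of (d)'s requirements are met (the detached garage is part of the primary residence; the number of days the property was let is 48 days, less than the 50 days limit). Turning to paragraph (m): (m) is triggered — a current Provisional Approval is held. So (d) is unavailable.
Exception (e)'s conditions are all satisfied: aggregate throughput is 4,690 units, meeting the 4,390 units threshold; assessed value is $341,000, below the $343,000 limit. Turning to paragraph (n): (n) is triggered — the space is let for business use. Exception (e) does not apply.
No exception applies. The general rule governs.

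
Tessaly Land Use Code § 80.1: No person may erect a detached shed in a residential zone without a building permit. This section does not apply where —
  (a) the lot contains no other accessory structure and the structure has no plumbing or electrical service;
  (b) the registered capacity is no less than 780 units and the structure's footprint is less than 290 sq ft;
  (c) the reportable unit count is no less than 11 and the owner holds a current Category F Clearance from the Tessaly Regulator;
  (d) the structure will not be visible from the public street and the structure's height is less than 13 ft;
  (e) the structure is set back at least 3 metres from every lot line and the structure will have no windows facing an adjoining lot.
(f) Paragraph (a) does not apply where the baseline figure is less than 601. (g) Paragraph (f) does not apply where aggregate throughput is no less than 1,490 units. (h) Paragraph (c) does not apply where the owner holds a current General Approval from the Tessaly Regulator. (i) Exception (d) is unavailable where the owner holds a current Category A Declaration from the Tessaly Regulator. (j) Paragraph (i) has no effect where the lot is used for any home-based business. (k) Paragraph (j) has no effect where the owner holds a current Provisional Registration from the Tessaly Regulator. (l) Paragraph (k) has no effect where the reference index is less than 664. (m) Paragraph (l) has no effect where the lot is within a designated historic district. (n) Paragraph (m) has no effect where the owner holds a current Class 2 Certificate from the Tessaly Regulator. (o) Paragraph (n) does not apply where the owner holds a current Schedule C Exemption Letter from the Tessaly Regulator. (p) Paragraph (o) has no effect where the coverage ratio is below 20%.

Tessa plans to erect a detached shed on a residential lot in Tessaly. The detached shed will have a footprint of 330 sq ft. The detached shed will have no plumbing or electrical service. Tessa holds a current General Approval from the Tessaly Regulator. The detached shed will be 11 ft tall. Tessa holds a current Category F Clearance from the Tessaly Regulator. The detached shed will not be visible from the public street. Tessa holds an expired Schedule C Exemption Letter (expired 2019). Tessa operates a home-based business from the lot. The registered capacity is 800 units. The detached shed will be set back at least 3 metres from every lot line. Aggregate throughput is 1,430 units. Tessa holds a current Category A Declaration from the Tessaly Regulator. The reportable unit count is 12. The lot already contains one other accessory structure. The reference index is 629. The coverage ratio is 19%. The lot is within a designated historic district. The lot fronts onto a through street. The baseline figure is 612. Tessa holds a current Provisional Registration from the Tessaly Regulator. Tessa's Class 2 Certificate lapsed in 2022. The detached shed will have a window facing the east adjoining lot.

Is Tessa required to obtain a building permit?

Yes — Tessa must obtain a building permit.

Exception (a) requires that the lot contains no other accessory structure; but the lot already has another accessory structure, so (a) is unavailable.
Exception (b) fails — the structure's footprint is 330 sq ft, not less than 290 sq ft.
Exception (c): the reportable unit count is 12, meeting the 11 threshold; a current Category F Clearance is held — every condition holds. But: (h) operates against (c): a current General Approval is held. (c) is therefore removed.
Exception (d)'s conditions are all satisfied: the structure will not be visible from the street; the structure's height is 11 ft, less than the 13 ft limit. But applying paragraphs (i)–(p): (i) operates against (d): a current Category A Declaration is held. (j) is engaged (a home-based business operates on the lot), but is overridden by (k): (k) operates against (j): a current Provisional Registration is held. (l) would limit (k) — the reference index is 629, less than the 664 limit — but (m) sets (l) aside: (m) is engaged — the lot is in a historic district. (n) does not operate here (no current Class 2 Certificate is held), so (m) stands. So (d) is unavailable.
Exception (e) fails — a window faces an adjoining lot.
No exception applies. The general rule governs.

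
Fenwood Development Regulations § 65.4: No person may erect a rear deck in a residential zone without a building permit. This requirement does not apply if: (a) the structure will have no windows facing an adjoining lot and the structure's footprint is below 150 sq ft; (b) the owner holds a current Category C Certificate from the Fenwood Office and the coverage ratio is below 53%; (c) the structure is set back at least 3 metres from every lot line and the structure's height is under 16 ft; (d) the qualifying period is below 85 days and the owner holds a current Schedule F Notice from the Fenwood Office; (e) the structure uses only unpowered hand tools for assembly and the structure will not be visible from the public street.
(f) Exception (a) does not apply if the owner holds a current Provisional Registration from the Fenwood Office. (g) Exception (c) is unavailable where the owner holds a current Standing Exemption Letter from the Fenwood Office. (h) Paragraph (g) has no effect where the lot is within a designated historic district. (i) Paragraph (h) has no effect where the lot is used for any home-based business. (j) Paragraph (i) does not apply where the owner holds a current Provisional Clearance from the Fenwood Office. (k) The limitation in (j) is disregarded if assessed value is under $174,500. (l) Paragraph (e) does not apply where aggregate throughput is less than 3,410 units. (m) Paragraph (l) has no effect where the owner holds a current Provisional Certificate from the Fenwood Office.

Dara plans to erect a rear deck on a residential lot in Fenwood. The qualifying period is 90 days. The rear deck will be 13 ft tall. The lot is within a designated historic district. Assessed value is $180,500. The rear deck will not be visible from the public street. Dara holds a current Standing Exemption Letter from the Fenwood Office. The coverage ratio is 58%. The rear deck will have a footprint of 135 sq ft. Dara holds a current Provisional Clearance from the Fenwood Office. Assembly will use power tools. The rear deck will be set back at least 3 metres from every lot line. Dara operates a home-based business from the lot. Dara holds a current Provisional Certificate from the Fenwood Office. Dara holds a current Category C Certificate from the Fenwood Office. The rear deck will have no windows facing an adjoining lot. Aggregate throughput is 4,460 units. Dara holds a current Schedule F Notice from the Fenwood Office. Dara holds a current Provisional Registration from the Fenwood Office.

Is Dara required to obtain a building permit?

No — exception (c) applies; Dara does not need a building permit.

All of (a)'s requirements are met (no windows face an adjoining lot; the structure's footprint is 135 sq ft, below the 150 sq ft limit). Turning to paragraph (f): (f) operates against (a): a current Provisional Registration is held. (a) is therefore removed.
Exception (b) requires that the coverage ratio is below 53%; but the coverage ratio is 58%, not below 53%, so (b) is unavailable.
Exception (c)'s conditions are all satisfied: the setback is at least 3 m on every side; the structure's height is 13 ft, under the 16 ft limit. Considering the limiting provisions: (g) applies (a current Standing Exemption Letter is held), but is itself disapplied by (h): (h) applies — the lot is in a historic district. (i) would limit (h) — a home-based business operates on the lot — but (j) sets (i) aside: (j) applies — a current Provisional Clearance is held. (k), which would lift (j), is not engaged — assessed value is $180,500, not under $174,500. So (c) applies.
Exception (d) fails — the qualifying period is 90 days, not below 85 days.
Exception (e) fails — assembly uses power tools.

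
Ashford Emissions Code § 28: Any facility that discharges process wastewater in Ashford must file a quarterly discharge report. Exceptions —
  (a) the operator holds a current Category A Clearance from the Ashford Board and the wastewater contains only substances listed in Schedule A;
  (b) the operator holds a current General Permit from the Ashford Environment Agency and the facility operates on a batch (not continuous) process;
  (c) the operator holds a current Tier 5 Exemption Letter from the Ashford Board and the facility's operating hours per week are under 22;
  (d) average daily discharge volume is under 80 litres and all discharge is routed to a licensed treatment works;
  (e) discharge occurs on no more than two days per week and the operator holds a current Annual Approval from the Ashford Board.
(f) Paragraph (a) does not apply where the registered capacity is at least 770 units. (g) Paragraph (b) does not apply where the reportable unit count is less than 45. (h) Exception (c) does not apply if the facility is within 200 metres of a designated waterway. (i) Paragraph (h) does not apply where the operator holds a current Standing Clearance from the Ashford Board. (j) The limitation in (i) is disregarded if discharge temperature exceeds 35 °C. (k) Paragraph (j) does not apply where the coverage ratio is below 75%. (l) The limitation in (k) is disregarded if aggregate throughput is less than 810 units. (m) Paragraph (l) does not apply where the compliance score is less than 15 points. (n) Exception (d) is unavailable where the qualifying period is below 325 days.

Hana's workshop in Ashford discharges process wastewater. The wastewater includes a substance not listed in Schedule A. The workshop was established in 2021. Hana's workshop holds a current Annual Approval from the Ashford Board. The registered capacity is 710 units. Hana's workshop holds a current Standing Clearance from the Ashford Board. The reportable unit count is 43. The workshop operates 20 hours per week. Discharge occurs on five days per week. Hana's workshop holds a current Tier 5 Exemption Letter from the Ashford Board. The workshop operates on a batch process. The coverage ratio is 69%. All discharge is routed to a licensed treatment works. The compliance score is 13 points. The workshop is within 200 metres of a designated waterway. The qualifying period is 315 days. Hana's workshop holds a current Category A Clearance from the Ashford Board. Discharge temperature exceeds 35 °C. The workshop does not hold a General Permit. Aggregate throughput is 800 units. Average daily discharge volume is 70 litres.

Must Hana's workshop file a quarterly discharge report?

No — exception (c) applies; Hana's workshop is not required to file a quarterly discharge report.

Exception (a) fails — the wastewater includes a non-Schedule-A substance.
Exception (b) fails — no General Permit is held.
Exception (c) is satisfied on its face — a current Tier 5 Exemption Letter is held; the facility's operating hours per week are 20, under the 22 limit. Under paragraphs (h)–(m): (h) is engaged (the workshop is within 200 m of a designated waterway), but yields to (i): (i) is triggered — a current Standing Clearance is held. (j) would limit (i) — discharge temperature exceeds 35 °C — but (k) sets (j) aside: (k) applies — the coverage ratio is 69%, below the 75% limit. (l) applies (aggregate throughput is 800 units, less than the 810 units limit), but is displaced by (m): (m) operates against (l): the compliance score is 13 points, less than the 15 points limit. So (c) applies.
Exception (d): average daily discharge volume is 70 litres, under the 80 litres limit; discharge is routed to a licensed treatment works — every condition holds. Turning to paragraph (n): (n) is triggered — the qualifying period is 315 days, below the 325 days limit. So (d) is unavailable.
Exception (e) fails — discharge occurs on five days per week.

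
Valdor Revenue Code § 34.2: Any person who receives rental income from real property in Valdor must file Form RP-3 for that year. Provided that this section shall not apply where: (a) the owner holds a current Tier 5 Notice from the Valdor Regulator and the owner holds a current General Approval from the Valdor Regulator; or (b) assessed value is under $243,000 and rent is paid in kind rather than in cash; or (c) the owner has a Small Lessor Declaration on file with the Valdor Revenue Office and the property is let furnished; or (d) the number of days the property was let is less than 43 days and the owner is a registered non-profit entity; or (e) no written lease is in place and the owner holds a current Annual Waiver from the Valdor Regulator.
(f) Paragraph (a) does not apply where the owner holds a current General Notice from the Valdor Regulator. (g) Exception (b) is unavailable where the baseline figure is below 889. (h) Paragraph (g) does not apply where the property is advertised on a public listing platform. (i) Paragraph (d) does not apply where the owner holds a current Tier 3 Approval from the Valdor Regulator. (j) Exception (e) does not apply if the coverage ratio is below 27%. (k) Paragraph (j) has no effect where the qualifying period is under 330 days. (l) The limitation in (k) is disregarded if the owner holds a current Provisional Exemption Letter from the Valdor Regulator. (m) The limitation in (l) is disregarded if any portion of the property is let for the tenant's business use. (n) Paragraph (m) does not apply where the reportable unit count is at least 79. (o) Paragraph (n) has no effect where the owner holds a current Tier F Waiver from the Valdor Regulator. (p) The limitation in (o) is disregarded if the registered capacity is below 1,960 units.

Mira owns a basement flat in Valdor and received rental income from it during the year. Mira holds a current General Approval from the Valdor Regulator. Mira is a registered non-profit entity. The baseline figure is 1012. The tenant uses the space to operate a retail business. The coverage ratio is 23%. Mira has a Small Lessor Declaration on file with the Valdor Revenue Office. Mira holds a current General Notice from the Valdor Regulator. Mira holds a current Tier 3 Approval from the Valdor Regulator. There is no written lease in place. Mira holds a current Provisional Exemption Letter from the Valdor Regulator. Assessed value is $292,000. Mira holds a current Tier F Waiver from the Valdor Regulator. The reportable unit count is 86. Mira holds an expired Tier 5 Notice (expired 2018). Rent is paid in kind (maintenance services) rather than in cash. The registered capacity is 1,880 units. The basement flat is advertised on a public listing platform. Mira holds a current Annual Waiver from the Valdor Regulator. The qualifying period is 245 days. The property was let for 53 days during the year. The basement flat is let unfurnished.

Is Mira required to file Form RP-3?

Yes — Mira must file Form RP-3.

Exception (a) does not apply: no current Tier 5 Notice is held.
Exception (b) fails — assessed value is $292,000, not under $243,000.
Exception (c) fails — the property is let unfurnished.
Exception (d) fails — the number of days the property was let is 53 days, not less than 43 days.
All of (e)'s requirements are met (there is no written lease; a current Annual Waiver is held). But applying paragraphs (j)–(p): (j) operates against (e): the coverage ratio is 23%, below the 27% limit. (k) would limit (j) — the qualifying period is 245 days, under the 330 days limit — but (l) sets (k) aside: (l) operates against (k): a current Provisional Exemption Letter is held. (m) operates (the space is let for business use), but is set aside by (n): (n) operates against (m): the reportable unit count is 86, meeting the 79 threshold. (o) applies (a current Tier F Waiver is held), but is set aside by (p): (p) operates against (o): the registered capacity is 1,880 units, below the 1,960 units limit. Exception (e) does not apply.
None of the exceptions is available; § 34.2 applies in full.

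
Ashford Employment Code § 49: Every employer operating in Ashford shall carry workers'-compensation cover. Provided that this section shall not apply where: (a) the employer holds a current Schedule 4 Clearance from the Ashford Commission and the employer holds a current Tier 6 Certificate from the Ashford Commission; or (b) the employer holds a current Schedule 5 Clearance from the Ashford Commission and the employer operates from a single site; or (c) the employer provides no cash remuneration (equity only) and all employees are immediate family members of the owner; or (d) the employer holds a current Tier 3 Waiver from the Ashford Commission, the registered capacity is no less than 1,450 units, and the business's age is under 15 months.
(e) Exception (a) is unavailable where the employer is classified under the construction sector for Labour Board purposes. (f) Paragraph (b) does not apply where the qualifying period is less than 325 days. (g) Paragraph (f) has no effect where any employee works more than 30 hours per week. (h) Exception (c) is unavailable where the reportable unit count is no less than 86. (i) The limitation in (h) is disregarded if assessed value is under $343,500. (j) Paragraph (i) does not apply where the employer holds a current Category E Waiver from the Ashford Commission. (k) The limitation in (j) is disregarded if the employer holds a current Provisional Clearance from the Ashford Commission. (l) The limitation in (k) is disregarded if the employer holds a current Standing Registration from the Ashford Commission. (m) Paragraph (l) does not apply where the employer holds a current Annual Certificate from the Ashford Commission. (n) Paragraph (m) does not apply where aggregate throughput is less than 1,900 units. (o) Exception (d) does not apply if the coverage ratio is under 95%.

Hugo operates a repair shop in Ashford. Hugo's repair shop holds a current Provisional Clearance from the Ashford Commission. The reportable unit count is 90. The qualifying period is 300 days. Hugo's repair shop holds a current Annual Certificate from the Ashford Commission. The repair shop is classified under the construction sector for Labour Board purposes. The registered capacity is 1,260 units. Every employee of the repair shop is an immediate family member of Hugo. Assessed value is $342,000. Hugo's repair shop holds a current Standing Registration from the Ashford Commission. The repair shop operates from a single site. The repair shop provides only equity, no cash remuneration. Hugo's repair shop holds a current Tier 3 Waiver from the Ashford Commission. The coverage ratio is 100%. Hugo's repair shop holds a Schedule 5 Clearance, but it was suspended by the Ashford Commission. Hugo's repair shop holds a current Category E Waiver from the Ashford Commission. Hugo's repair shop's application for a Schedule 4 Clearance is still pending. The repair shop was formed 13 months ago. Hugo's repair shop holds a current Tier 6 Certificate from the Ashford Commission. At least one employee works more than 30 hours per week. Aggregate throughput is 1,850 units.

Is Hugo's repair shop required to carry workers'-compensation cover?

Exception (a) fails — the Schedule 4 Clearance is not current.
Exception (b) requires that the employer holds a current Schedule 5 Clearance from the Ashford Commission; but the Schedule 5 Clearance is not current, so (b) is unavailable.
Exception (c) is satisfied on its face — remuneration is equity-only; every employee is an immediate family member. But: (h) operates against (c): the reportable unit count is 90, meeting the 86 threshold. (i) would limit (h) — assessed value is $342,000, under the $343,500 limit — but (j) sets (i) aside: (j) operates against (i): a current Category E Waiver is held. (k) operates (a current Provisional Clearance is held), but yields to (l): (l) operates — a current Standing Registration is held. (m) would limit (l) — a current Annual Certificate is held — but (n) sets (m) aside: (n) operates against (m): aggregate throughput is 1,850 units, less than the 1,900 units limit. Exception (c) does not apply.
Exception (d) fails — the registered capacity is 1,260 units, short of 1,450 units.
Every exception is unavailable, so the rule governs.

Yes — Hugo's repair shop must carry workers'-compensation cover.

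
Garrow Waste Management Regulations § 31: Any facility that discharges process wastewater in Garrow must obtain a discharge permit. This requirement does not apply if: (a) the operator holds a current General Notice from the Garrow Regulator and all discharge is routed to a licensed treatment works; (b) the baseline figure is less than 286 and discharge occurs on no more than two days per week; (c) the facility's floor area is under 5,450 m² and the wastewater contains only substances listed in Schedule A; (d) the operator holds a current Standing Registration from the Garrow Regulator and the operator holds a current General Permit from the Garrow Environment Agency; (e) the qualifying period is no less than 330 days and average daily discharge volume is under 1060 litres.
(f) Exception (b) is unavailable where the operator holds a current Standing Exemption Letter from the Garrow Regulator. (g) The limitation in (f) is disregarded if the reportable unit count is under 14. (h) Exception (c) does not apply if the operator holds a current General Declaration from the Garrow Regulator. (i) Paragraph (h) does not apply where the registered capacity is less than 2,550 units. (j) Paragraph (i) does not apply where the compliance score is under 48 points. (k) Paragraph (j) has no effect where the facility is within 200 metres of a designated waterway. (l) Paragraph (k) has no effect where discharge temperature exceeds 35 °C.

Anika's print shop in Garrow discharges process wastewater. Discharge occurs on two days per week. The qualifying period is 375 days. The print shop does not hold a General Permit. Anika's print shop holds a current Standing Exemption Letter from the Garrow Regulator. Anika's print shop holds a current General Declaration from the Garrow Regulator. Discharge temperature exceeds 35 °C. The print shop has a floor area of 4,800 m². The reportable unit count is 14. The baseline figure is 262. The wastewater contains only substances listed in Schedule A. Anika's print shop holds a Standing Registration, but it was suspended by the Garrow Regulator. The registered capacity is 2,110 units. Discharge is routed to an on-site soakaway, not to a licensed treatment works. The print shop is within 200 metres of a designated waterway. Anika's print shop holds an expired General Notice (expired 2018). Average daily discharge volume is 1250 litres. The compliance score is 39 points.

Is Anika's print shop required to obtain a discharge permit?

Yes — Anika's print shop must obtain a discharge permit.

Exception (a) requires that the operator holds a current General Notice from the Garrow Regulator; but the General Notice is not current, so (a) is unavailable.
All of (b)'s requirements are met (the baseline figure is 262, less than the 286 limit; discharge occurs on no more than two days per week). However, paragraphs (f)–(g) must be considered: (f) operates against (b): a current Standing Exemption Letter is held. (g) does not operate here (the reportable unit count is 14, not under 14), so (f) stands. So (b) is unavailable.
Exception (c): the facility's floor area is 4,800 m², under the 5,450 m² limit; the wastewater is Schedule-A-only — every condition holds. But: (h) operates against (c): a current General Declaration is held. (i) would limit (h) — the registered capacity is 2,110 units, less than the 2,550 units limit — but (j) sets (i) aside: (j) operates — the compliance score is 39 points, under the 48 points limit. (k) would limit (j) — the print shop is within 200 m of a designated waterway — but (l) sets (k) aside: (l) is engaged — discharge temperature exceeds 35 °C. Exception (c) does not apply.
Exception (d) does not apply: there is no Standing Registration in force.
Exception (e) requires that average daily discharge volume is under 1060 litres; but average daily discharge volume is 1250 litres, not under 1060 litres, so (e) is unavailable.
Every exception is unavailable, so the rule governs.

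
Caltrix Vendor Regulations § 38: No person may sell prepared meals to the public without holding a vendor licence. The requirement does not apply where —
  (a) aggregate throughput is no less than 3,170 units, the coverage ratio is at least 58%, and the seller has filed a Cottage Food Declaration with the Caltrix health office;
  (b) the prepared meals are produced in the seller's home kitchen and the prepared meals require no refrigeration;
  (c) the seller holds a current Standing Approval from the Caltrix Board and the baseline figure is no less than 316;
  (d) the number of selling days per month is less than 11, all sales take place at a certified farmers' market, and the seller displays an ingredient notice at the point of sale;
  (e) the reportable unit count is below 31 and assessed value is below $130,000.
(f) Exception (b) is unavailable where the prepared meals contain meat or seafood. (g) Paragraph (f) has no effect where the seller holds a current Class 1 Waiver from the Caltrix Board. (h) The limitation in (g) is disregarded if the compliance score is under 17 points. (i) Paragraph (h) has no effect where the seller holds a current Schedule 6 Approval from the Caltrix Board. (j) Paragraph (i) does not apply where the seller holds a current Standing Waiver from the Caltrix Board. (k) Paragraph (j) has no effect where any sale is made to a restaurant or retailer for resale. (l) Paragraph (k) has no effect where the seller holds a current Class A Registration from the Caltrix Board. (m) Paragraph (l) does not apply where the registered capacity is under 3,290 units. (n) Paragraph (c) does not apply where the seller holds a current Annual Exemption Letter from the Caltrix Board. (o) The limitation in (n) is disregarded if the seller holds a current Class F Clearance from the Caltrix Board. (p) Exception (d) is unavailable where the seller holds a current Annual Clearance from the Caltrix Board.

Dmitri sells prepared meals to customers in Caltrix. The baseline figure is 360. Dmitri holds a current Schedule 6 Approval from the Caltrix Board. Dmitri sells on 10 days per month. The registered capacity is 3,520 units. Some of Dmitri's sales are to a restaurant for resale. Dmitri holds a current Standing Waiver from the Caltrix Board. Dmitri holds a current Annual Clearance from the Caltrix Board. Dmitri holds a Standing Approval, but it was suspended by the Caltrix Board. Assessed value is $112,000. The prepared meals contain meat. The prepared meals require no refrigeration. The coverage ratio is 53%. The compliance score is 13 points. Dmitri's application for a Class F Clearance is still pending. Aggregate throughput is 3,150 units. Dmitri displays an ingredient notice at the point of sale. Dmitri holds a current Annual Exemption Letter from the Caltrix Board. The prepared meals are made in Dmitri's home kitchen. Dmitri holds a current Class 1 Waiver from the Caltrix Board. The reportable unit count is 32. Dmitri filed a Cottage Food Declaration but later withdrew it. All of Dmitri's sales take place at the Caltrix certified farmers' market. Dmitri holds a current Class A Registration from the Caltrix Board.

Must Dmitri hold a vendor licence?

Yes — Dmitri must hold a vendor licence.

Exception (a) requires that aggregate throughput is no less than 3,170 units; but aggregate throughput is 3,150 units, short of 3,170 units, so (a) is unavailable.
Exception (b): the prepared meals are home-kitchen produced; the prepared meals are shelf-stable — every condition holds. However, paragraphs (f)–(m) must be considered: (f) operates against (b): the prepared meals contain meat. (g) would limit (f) — a current Class 1 Waiver is held — but (h) sets (g) aside: (h) is engaged — the compliance score is 13 points, under the 17 points limit. (i) would limit (h) — a current Schedule 6 Approval is held — but (j) sets (i) aside: (j) is engaged — a current Standing Waiver is held. (k) would limit (j) — some sales are to a restaurant for resale — but (l) sets (k) aside: (l) is engaged — a current Class A Registration is held. (m) does not operate here (the registered capacity is 3,520 units, not under 3,290 units), so (l) stands. (b) is therefore removed.
Exception (c) requires that the seller holds a current Standing Approval from the Caltrix Board; but there is no Standing Approval in force, so (c) is unavailable.
Exception (d)'s conditions are all satisfied: the number of selling days per month is 10, less than the 11 limit; all sales are at a certified farmers' market; an ingredient notice is displayed. But: (p) operates against (d): a current Annual Clearance is held. So (d) is unavailable.
Exception (e) requires that the reportable unit count is below 31; but the reportable unit count is 32, not below 31, so (e) is unavailable.
None of the exceptions is available; § 38 applies in full.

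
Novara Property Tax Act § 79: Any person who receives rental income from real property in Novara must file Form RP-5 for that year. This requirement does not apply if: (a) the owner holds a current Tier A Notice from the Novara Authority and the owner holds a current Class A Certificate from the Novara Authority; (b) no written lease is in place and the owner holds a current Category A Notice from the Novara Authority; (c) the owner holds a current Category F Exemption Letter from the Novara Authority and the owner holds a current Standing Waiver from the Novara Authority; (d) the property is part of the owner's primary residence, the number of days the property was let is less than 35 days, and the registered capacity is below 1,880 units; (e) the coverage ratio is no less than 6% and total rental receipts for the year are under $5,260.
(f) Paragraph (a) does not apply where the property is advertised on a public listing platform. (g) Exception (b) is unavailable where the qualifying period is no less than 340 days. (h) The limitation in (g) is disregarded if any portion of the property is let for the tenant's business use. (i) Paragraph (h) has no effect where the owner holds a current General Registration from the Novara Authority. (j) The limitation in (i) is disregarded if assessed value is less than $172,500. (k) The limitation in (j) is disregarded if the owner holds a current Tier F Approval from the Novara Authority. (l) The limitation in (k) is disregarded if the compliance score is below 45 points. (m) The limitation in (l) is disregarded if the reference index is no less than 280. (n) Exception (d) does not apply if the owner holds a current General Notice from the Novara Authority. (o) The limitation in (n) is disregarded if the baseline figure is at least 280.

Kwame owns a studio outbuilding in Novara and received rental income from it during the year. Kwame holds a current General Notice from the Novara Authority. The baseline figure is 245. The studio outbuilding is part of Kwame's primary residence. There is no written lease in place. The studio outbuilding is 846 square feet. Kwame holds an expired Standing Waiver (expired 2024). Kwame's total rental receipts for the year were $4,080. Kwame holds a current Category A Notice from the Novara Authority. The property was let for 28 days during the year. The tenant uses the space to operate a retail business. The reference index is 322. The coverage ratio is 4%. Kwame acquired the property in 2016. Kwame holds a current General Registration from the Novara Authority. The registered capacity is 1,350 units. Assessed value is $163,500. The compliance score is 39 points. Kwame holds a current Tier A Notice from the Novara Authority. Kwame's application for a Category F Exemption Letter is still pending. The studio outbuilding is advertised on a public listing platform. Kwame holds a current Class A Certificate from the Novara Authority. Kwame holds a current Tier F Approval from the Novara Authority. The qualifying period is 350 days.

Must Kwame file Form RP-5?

Yes — Kwame must file Form RP-5.

Exception (a): a current Tier A Notice is held; a current Class A Certificate is held — every condition holds. However, paragraph (f) must be considered: (f) is engaged — the property is publicly advertised. (a) is therefore removed.
Exception (b) is satisfied on its face — there is no written lease; a current Category A Notice is held. But: (g) operates against (b): the qualifying period is 350 days, meeting the 340 days threshold. (h) operates (the space is let for business use), but yields to (i): (i) operates against (h): a current General Registration is held. (j) applies (assessed value is $163,500, less than the $172,500 limit), but is set aside by (k): (k) operates against (j): a current Tier F Approval is held. (l) operates (the compliance score is 39 points, below the 45 points limit), but is overridden by (m): (m) operates against (l): the reference index is 322, meeting the 280 threshold. (b) is therefore removed.
Exception (c) does not apply: there is no Category F Exemption Letter in force.
Exception (d)'s conditions are all satisfied: the studio outbuilding is part of the primary residence; the number of days the property was let is 28 days, less than the 35 days limit; the registered capacity is 1,350 units, below the 1,880 units limit. However, paragraphs (n)–(o) must be considered: (n) operates against (d): a current General Notice is held. (o), which would lift (n), does not operate here — the baseline figure is 245, short of 280. Exception (d) does not apply.
Exception (e) requires that the coverage ratio is no less than 6%; but the coverage ratio is 4%, short of 6%, so (e) is unavailable.
No exception applies. The general rule governs.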